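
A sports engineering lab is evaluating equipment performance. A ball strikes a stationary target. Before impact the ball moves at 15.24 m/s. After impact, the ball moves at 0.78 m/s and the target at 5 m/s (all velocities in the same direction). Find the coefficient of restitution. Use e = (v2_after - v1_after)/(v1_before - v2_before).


e = (v2_after - v1_after) / (v1_before - v2_before)
Numerator = 5 - 0.78 = 4.22
Denominator = 15.24 - 0 = 15.24
e = 4.22 / 15.24 = 0.2769

0.2769


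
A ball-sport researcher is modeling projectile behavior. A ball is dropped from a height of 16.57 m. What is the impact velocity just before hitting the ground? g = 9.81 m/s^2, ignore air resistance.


v = sqrt(2 * g * h)
v = sqrt(2 * 9.81 * 16.57)
v = sqrt(325.1034) = 18.0306 m/s

18.0306 m/s


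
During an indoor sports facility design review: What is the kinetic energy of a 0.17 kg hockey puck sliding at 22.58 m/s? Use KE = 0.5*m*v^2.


KE = 0.5 * m * v^2
KE = 0.5 * 0.17 * 22.58^2
KE = 0.5 * 0.17 * 509.8564 = 43.3378 J

43.3378 J


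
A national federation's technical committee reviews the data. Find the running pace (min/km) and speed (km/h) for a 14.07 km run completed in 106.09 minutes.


Pace = time / distance = 106.09 min / 14.07 km = 7.5402 min/km
Speed = distance / time_in_hours = 14.07 / 1.7682 hr
Speed = 7.9574 km/h

7.5402 min/km, 7.9574 km/h


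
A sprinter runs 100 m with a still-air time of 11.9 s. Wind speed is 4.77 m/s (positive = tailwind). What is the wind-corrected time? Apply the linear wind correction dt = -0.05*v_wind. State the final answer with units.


dt = -0.05 * v_wind = -0.05 * 4.77 = -0.2385 s
t_corrected = t_still + dt = 11.9 + (-0.2385)
t_corrected = 11.6615 s

11.6615 s


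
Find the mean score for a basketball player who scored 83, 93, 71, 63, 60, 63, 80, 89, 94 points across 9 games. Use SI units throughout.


Average = sum / n
Sum = 696
Average = 696 / 9 = 77.3333

77.3333


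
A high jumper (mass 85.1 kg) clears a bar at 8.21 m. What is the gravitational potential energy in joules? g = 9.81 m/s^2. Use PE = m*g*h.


PE = m * g * h
PE = 85.1 * 9.81 * 8.21
PE = 834.831 * 8.21 = 6853.9625 J

6853.9625 J


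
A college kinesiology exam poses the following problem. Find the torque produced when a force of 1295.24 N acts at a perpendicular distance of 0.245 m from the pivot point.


tau = F * d
tau = 1295.24 * 0.245
tau = 317.3338 N*m

317.3338 N*m


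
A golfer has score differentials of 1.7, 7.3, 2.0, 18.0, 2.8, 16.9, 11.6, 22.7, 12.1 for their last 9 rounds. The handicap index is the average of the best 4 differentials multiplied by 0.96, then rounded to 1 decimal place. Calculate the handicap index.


All differentials: 1.7, 7.3, 2.0, 18.0, 2.8, 16.9, 11.6, 22.7, 12.1
Sorted: 1.7, 2.0, 2.8, 7.3, 11.6, 12.1, 16.9, 18.0, 22.7
Best 4: 1.7, 2.0, 2.8, 7.3
Average of best = 13.8 / 4 = 3.45
Raw index = 3.45 * 0.96 = 3.312
Handicap index = round(3.312, 1) = 3.3

3.3


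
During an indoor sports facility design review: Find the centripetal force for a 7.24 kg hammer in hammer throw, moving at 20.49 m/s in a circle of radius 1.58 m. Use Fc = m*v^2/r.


Fc = m * v^2 / r
v^2 = 20.49^2 = 419.8401
Fc = 7.24 * 419.8401 / 1.58
Fc = 3039.6423 / 1.58 = 1923.8243 N

1923.8243 N


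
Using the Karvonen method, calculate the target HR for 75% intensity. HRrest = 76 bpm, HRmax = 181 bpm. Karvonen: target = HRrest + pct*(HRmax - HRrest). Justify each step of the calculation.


Target = HRrest + pct*(HRmax - HRrest)
Heart rate reserve = HRmax - HRrest = 181 - 76 = 105 bpm
Fraction = 75% = 0.75
Target = 76 + 0.75 * 105
Target = 76 + 78.75 = 154.75 bpm

154.75 bpm


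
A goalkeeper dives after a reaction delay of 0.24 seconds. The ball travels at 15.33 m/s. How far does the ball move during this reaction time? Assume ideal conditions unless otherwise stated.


d = v * t
d = 15.33 * 0.24
d = 3.6792 m

3.6792 m


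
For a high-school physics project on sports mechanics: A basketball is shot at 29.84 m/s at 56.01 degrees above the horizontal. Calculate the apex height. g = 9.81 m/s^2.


H = (v*sin(theta))^2 / (2*g)
vy = v*sin(theta) = 29.84 * sin(56.01 deg) = 24.7414 m/s
H = vy^2 / (2*g) = 612.1365 / (2*9.81)
H = 612.1365 / 19.62 = 31.1996 m

31.1996 m


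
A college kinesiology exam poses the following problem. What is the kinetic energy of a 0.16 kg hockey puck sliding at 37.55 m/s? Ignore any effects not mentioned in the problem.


KE = 0.5 * m * v^2
KE = 0.5 * 0.16 * 37.55^2
KE = 0.5 * 0.16 * 1410.0025 = 112.8002 J

112.8002 J


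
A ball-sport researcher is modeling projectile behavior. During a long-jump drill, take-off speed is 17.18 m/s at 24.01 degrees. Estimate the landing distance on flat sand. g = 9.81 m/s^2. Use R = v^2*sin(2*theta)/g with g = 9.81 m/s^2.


R = v^2 * sin(2*theta) / g
Convert angle to radians: theta = 24.01 deg = 0.4191 rad
sin(2*theta) = sin(0.8381) = 0.7434
R = 17.18^2 * 0.7434 / 9.81
R = 295.1524 * 0.7434 / 9.81 = 22.3659 m

22.3659 m


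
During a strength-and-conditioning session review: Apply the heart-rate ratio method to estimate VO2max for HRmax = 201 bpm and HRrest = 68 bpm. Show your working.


VO2max = 15.3 * HRmax / HRrest
VO2max = 15.3 * 201 / 68
VO2max = 3075.3 / 68 = 45.225 mL/kg/min

45.225 mL/kg/min


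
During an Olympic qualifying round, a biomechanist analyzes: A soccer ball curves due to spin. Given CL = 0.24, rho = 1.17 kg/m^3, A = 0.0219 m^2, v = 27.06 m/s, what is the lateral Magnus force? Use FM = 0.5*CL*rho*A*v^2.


FM = 0.5 * CL * rho * A * v^2
FM = 0.5 * 0.24 * 1.17 * 0.0219 * 27.06^2
v^2 = 732.2436
FM = 0.5 * 0.24 * 1.17 * 0.0219 * 732.2436 = 2.2515 N

2.2515 N


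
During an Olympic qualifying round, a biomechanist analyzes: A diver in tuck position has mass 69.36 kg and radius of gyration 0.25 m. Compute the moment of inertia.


I = m * k^2
I = 69.36 * 0.25^2
I = 69.36 * 0.0625 = 4.335 kg*m^2

4.335 kg*m^2


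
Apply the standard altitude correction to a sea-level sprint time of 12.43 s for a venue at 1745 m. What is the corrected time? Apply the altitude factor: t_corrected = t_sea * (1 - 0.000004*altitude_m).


Correction factor = 1 - 0.000004 * 1745 = 0.99302
t_corrected = t_sea * factor = 12.43 * 0.99302
t_corrected = 12.3432 s

12.3432 s


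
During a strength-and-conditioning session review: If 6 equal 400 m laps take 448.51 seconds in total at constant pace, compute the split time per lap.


Split time = total_time / n_laps = 448.51 / 6
Split time = 74.7517 s per lap

74.7517 s


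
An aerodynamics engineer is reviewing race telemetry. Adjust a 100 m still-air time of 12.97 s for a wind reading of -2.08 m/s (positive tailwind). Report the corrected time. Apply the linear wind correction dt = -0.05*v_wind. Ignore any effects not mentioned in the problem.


dt = -0.05 * v_wind = -0.05 * -2.08 = 0.104 s
t_corrected = t_still + dt = 12.97 + (0.104)
t_corrected = 13.074 s

13.074 s


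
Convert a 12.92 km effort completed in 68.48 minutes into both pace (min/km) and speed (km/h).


Pace = time / distance = 68.48 min / 12.92 km = 5.3003 min/km
Speed = distance / time_in_hours = 12.92 / 1.1413 hr
Speed = 11.3201 km/h

5.3003 min/km, 11.3201 km/h


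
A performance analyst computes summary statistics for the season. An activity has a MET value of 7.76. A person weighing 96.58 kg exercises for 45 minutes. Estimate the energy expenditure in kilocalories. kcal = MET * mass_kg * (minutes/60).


kcal = MET * mass * time_hr
Convert time: 45 min = 0.75 hr
kcal = 7.76 * 96.58 * 0.75
kcal = 562.0956 kcal

562.0956 kcal


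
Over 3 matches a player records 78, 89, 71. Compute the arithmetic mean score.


Average = sum / n
Sum = 238
Average = 238 / 3 = 79.3333

79.3333


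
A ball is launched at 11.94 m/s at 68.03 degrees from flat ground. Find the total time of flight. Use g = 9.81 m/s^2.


T = 2*v*sin(theta)/g
sin(theta) = sin(68.03 deg) = 0.9274
T = 2*11.94*0.9274 / 9.81
T = 22.1458 / 9.81 = 2.2575 s

2.2575 s


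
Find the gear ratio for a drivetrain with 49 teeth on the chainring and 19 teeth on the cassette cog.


GR = front_teeth / rear_teeth
GR = 49 / 19
GR = 2.5789

2.5789


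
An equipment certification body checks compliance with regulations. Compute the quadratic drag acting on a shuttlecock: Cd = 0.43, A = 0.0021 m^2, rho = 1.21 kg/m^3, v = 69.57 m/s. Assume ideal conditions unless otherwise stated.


Fd = 0.5 * Cd * rho * A * v^2
Fd = 0.5 * 0.43 * 1.21 * 0.0021 * 69.57^2
v^2 = 4839.9849
Fd = 0.5 * 0.43 * 1.21 * 0.0021 * 4839.9849 = 2.6442 N

2.6442 N


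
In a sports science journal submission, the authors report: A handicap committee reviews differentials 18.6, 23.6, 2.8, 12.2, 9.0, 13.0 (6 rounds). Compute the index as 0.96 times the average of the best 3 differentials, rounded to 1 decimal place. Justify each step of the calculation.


All differentials: 18.6, 23.6, 2.8, 12.2, 9.0, 13.0
Sorted: 2.8, 9.0, 12.2, 13.0, 18.6, 23.6
Best 3: 2.8, 9.0, 12.2
Average of best = 24 / 3 = 8
Raw index = 8 * 0.96 = 7.68
Handicap index = round(7.68, 1) = 7.7

7.7


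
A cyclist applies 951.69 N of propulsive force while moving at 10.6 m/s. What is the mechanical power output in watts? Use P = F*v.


P = F * v
P = 951.69 * 10.6
P = 10087.914 W

10087.914 W


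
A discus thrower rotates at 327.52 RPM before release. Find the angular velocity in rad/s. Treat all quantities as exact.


omega = RPM * 2 * pi / 60
omega = 327.52 * 2 * 3.14159 / 60
omega = 2057.8689 / 60 = 34.2978 rad/s

34.2978 rad/s


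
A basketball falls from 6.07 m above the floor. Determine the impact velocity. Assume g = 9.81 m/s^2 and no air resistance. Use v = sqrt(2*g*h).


v = sqrt(2 * g * h)
v = sqrt(2 * 9.81 * 6.07)
v = sqrt(119.0934) = 10.913 m/s

10.913 m/s


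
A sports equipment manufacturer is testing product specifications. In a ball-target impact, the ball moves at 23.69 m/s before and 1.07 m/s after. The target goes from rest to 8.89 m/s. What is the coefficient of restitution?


e = (v2_after - v1_after) / (v1_before - v2_before)
Numerator = 8.89 - 1.07 = 7.82
Denominator = 23.69 - 0 = 23.69
e = 7.82 / 23.69 = 0.3301

0.3301


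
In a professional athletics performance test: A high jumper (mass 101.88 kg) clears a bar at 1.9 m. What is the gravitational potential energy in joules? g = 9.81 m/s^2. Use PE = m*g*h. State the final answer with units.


PE = m * g * h
PE = 101.88 * 9.81 * 1.9
PE = 999.4428 * 1.9 = 1898.9413 J

1898.9413 J


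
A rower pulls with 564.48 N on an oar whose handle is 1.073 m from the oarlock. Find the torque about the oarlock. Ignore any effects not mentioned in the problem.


tau = F * d
tau = 564.48 * 1.073
tau = 605.687 N*m

605.687 N*m


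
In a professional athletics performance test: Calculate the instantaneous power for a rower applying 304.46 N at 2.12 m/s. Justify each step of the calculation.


P = F * v
P = 304.46 * 2.12
P = 645.4552 W

645.4552 W


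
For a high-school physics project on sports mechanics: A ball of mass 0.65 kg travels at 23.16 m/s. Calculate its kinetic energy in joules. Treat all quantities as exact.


KE = 0.5 * m * v^2
KE = 0.5 * 0.65 * 23.16^2
KE = 0.5 * 0.65 * 536.3856 = 174.3253 J

174.3253 J


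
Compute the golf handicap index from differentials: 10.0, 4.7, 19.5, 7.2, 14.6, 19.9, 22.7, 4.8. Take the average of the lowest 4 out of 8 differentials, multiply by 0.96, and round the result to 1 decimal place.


All differentials: 10.0, 4.7, 19.5, 7.2, 14.6, 19.9, 22.7, 4.8
Sorted: 4.7, 4.8, 7.2, 10.0, 14.6, 19.5, 19.9, 22.7
Best 4: 4.7, 4.8, 7.2, 10.0
Average of best = 26.7 / 4 = 6.675
Raw index = 6.675 * 0.96 = 6.408
Handicap index = round(6.408, 1) = 6.4

6.4


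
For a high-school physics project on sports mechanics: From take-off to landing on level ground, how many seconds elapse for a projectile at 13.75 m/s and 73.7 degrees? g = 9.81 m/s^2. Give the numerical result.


T = 2*v*sin(theta)/g
sin(theta) = sin(73.7 deg) = 0.9598
T = 2*13.75*0.9598 / 9.81
T = 26.3946 / 9.81 = 2.6906 s

2.6906 s


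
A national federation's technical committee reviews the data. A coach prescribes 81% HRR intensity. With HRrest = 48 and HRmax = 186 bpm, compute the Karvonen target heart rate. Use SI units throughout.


Target = HRrest + pct*(HRmax - HRrest)
Heart rate reserve = HRmax - HRrest = 186 - 48 = 138 bpm
Fraction = 81% = 0.81
Target = 48 + 0.81 * 138
Target = 48 + 111.78 = 159.78 bpm

159.78 bpm


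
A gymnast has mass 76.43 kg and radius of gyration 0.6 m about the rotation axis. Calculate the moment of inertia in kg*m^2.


I = m * k^2
I = 76.43 * 0.6^2
I = 76.43 * 0.36 = 27.5148 kg*m^2

27.5148 kg*m^2


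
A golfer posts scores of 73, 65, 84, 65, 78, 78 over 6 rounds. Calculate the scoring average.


Average = sum / n
Sum = 443
Average = 443 / 6 = 73.8333

73.8333


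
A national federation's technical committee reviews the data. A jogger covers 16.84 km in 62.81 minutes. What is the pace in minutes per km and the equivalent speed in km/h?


Pace = time / distance = 62.81 min / 16.84 km = 3.7298 min/km
Speed = distance / time_in_hours = 16.84 / 1.0468 hr
Speed = 16.0866 km/h

3.7298 min/km, 16.0866 km/h


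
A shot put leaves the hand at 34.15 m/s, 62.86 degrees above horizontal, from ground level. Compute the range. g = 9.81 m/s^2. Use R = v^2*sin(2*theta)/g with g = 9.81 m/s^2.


R = v^2 * sin(2*theta) / g
Convert angle to radians: theta = 62.86 deg = 1.0971 rad
sin(2*theta) = sin(2.1942) = 0.8119
R = 34.15^2 * 0.8119 / 9.81
R = 1166.2225 * 0.8119 / 9.81 = 96.5171 m

96.5171 m


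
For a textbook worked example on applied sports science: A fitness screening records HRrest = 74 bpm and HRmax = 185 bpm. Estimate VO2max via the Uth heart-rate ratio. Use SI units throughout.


VO2max = 15.3 * HRmax / HRrest
VO2max = 15.3 * 185 / 74
VO2max = 2830.5 / 74 = 38.25 mL/kg/min

38.25 mL/kg/min


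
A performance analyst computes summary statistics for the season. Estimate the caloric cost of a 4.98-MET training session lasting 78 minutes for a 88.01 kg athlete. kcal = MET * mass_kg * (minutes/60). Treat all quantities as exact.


kcal = MET * mass * time_hr
Convert time: 78 min = 1.3 hr
kcal = 4.98 * 88.01 * 1.3
kcal = 569.7767 kcal

569.7767 kcal


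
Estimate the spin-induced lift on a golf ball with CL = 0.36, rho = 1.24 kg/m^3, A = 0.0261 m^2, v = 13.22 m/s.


FM = 0.5 * CL * rho * A * v^2
FM = 0.5 * 0.36 * 1.24 * 0.0261 * 13.22^2
v^2 = 174.7684
FM = 0.5 * 0.36 * 1.24 * 0.0261 * 174.7684 = 1.0181 N

1.0181 N


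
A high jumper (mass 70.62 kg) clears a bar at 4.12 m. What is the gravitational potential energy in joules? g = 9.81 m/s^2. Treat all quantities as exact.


PE = m * g * h
PE = 70.62 * 9.81 * 4.12
PE = 692.7822 * 4.12 = 2854.2627 J

2854.2627 J


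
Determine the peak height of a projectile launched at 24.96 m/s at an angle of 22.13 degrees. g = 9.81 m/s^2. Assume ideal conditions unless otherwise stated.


H = (v*sin(theta))^2 / (2*g)
vy = v*sin(theta) = 24.96 * sin(22.13 deg) = 9.4027 m/s
H = vy^2 / (2*g) = 88.4101 / (2*9.81)
H = 88.4101 / 19.62 = 4.5061 m

4.5061 m


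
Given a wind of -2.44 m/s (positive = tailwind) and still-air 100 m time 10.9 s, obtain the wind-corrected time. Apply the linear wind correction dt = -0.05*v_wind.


dt = -0.05 * v_wind = -0.05 * -2.44 = 0.122 s
t_corrected = t_still + dt = 10.9 + (0.122)
t_corrected = 11.022 s

11.022 s


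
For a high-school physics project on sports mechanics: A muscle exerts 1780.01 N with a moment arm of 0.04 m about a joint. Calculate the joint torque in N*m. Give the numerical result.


tau = F * d
tau = 1780.01 * 0.04
tau = 71.2004 N*m

71.2004 N*m


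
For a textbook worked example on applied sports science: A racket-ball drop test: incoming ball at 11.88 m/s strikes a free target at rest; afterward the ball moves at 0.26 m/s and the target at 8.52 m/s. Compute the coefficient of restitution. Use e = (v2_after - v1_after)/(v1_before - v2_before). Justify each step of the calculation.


e = (v2_after - v1_after) / (v1_before - v2_before)
Numerator = 8.52 - 0.26 = 8.26
Denominator = 11.88 - 0 = 11.88
e = 8.26 / 11.88 = 0.6953

0.6953


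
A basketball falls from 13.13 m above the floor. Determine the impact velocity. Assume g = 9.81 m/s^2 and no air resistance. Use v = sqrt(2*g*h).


v = sqrt(2 * g * h)
v = sqrt(2 * 9.81 * 13.13)
v = sqrt(257.6106) = 16.0503 m/s

16.0503 m/s


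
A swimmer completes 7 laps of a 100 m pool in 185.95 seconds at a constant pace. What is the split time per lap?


Split time = total_time / n_laps = 185.95 / 7
Split time = 26.5643 s per lap

26.5643 s


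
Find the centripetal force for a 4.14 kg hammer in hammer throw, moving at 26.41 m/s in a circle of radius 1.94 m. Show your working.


Fc = m * v^2 / r
v^2 = 26.41^2 = 697.4881
Fc = 4.14 * 697.4881 / 1.94
Fc = 2887.6007 / 1.94 = 1488.454 N

1488.454 N


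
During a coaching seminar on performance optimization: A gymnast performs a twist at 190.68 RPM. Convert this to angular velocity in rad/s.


omega = RPM * 2 * pi / 60
omega = 190.68 * 2 * 3.14159 / 60
omega = 1198.0778 / 60 = 19.968 rad/s

19.968 rad/s


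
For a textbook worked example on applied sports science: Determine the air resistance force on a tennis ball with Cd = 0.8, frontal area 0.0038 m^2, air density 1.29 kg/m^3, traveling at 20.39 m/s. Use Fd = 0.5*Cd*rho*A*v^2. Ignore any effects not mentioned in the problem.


Fd = 0.5 * Cd * rho * A * v^2
Fd = 0.5 * 0.8 * 1.29 * 0.0038 * 20.39^2
v^2 = 415.7521
Fd = 0.5 * 0.8 * 1.29 * 0.0038 * 415.7521 = 0.8152 N

0.8152 N


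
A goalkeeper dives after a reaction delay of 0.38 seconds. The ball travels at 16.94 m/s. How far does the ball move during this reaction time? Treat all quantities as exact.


d = v * t
d = 16.94 * 0.38
d = 6.4372 m

6.4372 m


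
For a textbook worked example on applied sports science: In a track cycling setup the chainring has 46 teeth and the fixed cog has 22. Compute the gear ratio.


GR = front_teeth / rear_teeth
GR = 46 / 22
GR = 2.0909

2.0909


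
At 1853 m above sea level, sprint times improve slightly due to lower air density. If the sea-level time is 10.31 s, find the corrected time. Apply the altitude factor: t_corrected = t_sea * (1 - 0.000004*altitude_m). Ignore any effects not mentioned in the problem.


Correction factor = 1 - 0.000004 * 1853 = 0.992588
t_corrected = t_sea * factor = 10.31 * 0.992588
t_corrected = 10.2336 s

10.2336 s


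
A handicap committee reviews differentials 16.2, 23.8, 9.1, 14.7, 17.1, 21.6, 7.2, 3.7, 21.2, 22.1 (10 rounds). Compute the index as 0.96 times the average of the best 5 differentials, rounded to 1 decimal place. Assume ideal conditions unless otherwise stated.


All differentials: 16.2, 23.8, 9.1, 14.7, 17.1, 21.6, 7.2, 3.7, 21.2, 22.1
Sorted: 3.7, 7.2, 9.1, 14.7, 16.2, 17.1, 21.2, 21.6, 22.1, 23.8
Best 5: 3.7, 7.2, 9.1, 14.7, 16.2
Average of best = 50.9 / 5 = 10.18
Raw index = 10.18 * 0.96 = 9.7728
Handicap index = round(9.7728, 1) = 9.8

9.8


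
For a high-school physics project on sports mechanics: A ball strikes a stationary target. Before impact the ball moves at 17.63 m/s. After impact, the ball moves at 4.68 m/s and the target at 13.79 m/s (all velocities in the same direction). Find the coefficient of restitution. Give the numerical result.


e = (v2_after - v1_after) / (v1_before - v2_before)
Numerator = 13.79 - 4.68 = 9.11
Denominator = 17.63 - 0 = 17.63
e = 9.11 / 17.63 = 0.5167

0.5167


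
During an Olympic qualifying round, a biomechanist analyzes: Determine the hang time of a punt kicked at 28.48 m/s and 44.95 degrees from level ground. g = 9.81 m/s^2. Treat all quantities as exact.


T = 2*v*sin(theta)/g
sin(theta) = sin(44.95 deg) = 0.7065
T = 2*28.48*0.7065 / 9.81
T = 40.2416 / 9.81 = 4.1021 s

4.1021 s


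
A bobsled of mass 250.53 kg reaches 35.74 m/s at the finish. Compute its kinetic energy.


KE = 0.5 * m * v^2
KE = 0.5 * 250.53 * 35.74^2
KE = 0.5 * 250.53 * 1277.3476 = 160006.9471 J

160006.9471 J


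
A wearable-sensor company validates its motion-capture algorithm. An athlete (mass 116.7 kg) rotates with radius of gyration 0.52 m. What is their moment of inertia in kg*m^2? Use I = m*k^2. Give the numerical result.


I = m * k^2
I = 116.7 * 0.52^2
I = 116.7 * 0.2704 = 31.5557 kg*m^2

31.5557 kg*m^2


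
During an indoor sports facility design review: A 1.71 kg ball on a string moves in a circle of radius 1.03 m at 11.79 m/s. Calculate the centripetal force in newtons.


Fc = m * v^2 / r
v^2 = 11.79^2 = 139.0041
Fc = 1.71 * 139.0041 / 1.03
Fc = 237.697 / 1.03 = 230.7738 N

230.7738 N


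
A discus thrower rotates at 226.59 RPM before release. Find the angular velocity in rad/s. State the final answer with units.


omega = RPM * 2 * pi / 60
omega = 226.59 * 2 * 3.14159 / 60
omega = 1423.707 / 60 = 23.7284 rad/s

23.7284 rad/s


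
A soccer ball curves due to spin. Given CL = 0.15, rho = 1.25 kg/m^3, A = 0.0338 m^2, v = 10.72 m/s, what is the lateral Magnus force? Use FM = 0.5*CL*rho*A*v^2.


FM = 0.5 * CL * rho * A * v^2
FM = 0.5 * 0.15 * 1.25 * 0.0338 * 10.72^2
v^2 = 114.9184
FM = 0.5 * 0.15 * 1.25 * 0.0338 * 114.9184 = 0.3641 N

0.3641 N


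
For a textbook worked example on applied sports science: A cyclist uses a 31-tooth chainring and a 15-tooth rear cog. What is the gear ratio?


GR = front_teeth / rear_teeth
GR = 31 / 15
GR = 2.0667

2.0667


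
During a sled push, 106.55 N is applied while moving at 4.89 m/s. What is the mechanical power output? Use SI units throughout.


P = F * v
P = 106.55 * 4.89
P = 521.0295 W

521.0295 W


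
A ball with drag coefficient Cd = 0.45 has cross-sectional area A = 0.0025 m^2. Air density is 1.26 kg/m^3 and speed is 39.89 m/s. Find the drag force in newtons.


Fd = 0.5 * Cd * rho * A * v^2
Fd = 0.5 * 0.45 * 1.26 * 0.0025 * 39.89^2
v^2 = 1591.2121
Fd = 0.5 * 0.45 * 1.26 * 0.0025 * 1591.2121 = 1.1278 N

1.1278 N


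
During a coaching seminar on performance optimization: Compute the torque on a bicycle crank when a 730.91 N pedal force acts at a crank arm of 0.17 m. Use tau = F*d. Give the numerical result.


tau = F * d
tau = 730.91 * 0.17
tau = 124.2547 N*m

124.2547 N*m


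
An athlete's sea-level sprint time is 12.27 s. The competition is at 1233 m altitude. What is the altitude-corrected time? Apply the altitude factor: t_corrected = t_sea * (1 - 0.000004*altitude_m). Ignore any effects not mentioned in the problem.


Correction factor = 1 - 0.000004 * 1233 = 0.995068
t_corrected = t_sea * factor = 12.27 * 0.995068
t_corrected = 12.2095 s

12.2095 s


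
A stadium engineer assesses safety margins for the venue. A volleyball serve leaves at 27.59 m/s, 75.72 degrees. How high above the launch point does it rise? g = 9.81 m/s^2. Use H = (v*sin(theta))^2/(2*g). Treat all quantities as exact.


H = (v*sin(theta))^2 / (2*g)
vy = v*sin(theta) = 27.59 * sin(75.72 deg) = 26.7375 m/s
H = vy^2 / (2*g) = 714.895 / (2*9.81)
H = 714.895 / 19.62 = 36.4371 m

36.4371 m


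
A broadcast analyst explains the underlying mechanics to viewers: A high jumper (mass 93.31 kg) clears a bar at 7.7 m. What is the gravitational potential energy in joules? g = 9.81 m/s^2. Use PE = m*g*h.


PE = m * g * h
PE = 93.31 * 9.81 * 7.7
PE = 915.3711 * 7.7 = 7048.3575 J

7048.3575 J


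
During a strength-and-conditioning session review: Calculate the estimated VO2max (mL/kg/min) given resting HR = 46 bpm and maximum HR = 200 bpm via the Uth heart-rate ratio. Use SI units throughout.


VO2max = 15.3 * HRmax / HRrest
VO2max = 15.3 * 200 / 46
VO2max = 3060 / 46 = 66.5217 mL/kg/min

66.5217 mL/kg/min


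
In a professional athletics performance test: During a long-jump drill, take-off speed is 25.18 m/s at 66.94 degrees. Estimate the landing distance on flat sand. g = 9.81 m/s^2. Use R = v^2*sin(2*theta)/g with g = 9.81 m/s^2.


R = v^2 * sin(2*theta) / g
Convert angle to radians: theta = 66.94 deg = 1.1683 rad
sin(2*theta) = sin(2.3366) = 0.7208
R = 25.18^2 * 0.7208 / 9.81
R = 634.0324 * 0.7208 / 9.81 = 46.5857 m

46.5857 m


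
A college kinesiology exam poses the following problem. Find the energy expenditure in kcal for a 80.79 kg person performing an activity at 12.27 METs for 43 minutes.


kcal = MET * mass * time_hr
Convert time: 43 min = 0.7167 hr
kcal = 12.27 * 80.79 * 0.7167
kcal = 710.4269 kcal

710.4269 kcal


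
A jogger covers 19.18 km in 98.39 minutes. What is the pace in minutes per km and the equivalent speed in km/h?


Pace = time / distance = 98.39 min / 19.18 km = 5.1298 min/km
Speed = distance / time_in_hours = 19.18 / 1.6398 hr
Speed = 11.6963 km/h

5.1298 min/km, 11.6963 km/h


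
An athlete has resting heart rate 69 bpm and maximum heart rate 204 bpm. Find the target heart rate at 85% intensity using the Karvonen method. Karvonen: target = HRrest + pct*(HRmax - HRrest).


Target = HRrest + pct*(HRmax - HRrest)
Heart rate reserve = HRmax - HRrest = 204 - 69 = 135 bpm
Fraction = 85% = 0.85
Target = 69 + 0.85 * 135
Target = 69 + 114.75 = 183.75 bpm

183.75 bpm


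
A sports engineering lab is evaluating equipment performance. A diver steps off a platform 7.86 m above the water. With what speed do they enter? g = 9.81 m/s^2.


v = sqrt(2 * g * h)
v = sqrt(2 * 9.81 * 7.86)
v = sqrt(154.2132) = 12.4183 m/s

12.4183 m/s


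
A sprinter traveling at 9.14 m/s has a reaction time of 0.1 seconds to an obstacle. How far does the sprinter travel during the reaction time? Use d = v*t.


d = v * t
d = 9.14 * 0.1
d = 0.914 m

0.914 m


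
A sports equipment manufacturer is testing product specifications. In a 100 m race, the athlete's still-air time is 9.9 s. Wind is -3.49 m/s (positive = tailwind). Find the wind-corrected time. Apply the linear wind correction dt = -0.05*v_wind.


dt = -0.05 * v_wind = -0.05 * -3.49 = 0.1745 s
t_corrected = t_still + dt = 9.9 + (0.1745)
t_corrected = 10.0745 s

10.0745 s


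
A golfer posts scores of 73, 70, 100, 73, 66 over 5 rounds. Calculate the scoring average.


Average = sum / n
Sum = 382
Average = 382 / 5 = 76.4

76.4


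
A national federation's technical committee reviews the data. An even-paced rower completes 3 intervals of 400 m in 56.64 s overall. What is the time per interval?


Split time = total_time / n_laps = 56.64 / 3
Split time = 18.88 s per lap

18.88 s


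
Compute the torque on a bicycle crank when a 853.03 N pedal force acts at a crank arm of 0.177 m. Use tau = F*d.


tau = F * d
tau = 853.03 * 0.177
tau = 150.9863 N*m

150.9863 N*m


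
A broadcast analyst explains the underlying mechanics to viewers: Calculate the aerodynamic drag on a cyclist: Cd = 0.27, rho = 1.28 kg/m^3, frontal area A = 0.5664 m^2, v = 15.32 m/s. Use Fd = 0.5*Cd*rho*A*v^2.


Fd = 0.5 * Cd * rho * A * v^2
Fd = 0.5 * 0.27 * 1.28 * 0.5664 * 15.32^2
v^2 = 234.7024
Fd = 0.5 * 0.27 * 1.28 * 0.5664 * 234.7024 = 22.9712 N

22.9712 N


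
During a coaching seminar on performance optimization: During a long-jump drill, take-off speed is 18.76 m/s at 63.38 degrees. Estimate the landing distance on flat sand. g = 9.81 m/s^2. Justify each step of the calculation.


R = v^2 * sin(2*theta) / g
Convert angle to radians: theta = 63.38 deg = 1.1062 rad
sin(2*theta) = sin(2.2124) = 0.8011
R = 18.76^2 * 0.8011 / 9.81
R = 351.9376 * 0.8011 / 9.81 = 28.7415 m

28.7415 m


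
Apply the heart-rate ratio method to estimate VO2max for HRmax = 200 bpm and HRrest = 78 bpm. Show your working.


VO2max = 15.3 * HRmax / HRrest
VO2max = 15.3 * 200 / 78
VO2max = 3060 / 78 = 39.2308 mL/kg/min

39.2308 mL/kg/min


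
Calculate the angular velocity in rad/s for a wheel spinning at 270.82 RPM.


omega = RPM * 2 * pi / 60
omega = 270.82 * 2 * 3.14159 / 60
omega = 1701.6122 / 60 = 28.3602 rad/s

28.3602 rad/s


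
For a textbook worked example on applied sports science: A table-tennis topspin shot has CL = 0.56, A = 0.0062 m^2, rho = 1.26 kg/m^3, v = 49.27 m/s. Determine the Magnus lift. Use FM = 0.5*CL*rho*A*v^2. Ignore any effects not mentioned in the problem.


FM = 0.5 * CL * rho * A * v^2
FM = 0.5 * 0.56 * 1.26 * 0.0062 * 49.27^2
v^2 = 2427.5329
FM = 0.5 * 0.56 * 1.26 * 0.0062 * 2427.5329 = 5.3099 N

5.3099 N


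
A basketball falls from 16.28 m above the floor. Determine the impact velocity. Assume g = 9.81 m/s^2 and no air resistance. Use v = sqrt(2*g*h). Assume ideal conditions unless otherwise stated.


v = sqrt(2 * g * h)
v = sqrt(2 * 9.81 * 16.28)
v = sqrt(319.4136) = 17.8721 m/s

17.8721 m/s


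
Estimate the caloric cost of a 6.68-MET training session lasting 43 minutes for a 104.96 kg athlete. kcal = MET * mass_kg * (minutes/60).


kcal = MET * mass * time_hr
Convert time: 43 min = 0.7167 hr
kcal = 6.68 * 104.96 * 0.7167
kcal = 502.4785 kcal

502.4785 kcal


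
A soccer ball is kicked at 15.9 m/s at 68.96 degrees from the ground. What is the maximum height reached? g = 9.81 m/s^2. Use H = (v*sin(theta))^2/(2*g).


H = (v*sin(theta))^2 / (2*g)
vy = v*sin(theta) = 15.9 * sin(68.96 deg) = 14.8399 m/s
H = vy^2 / (2*g) = 220.224 / (2*9.81)
H = 220.224 / 19.62 = 11.2245 m

11.2245 m


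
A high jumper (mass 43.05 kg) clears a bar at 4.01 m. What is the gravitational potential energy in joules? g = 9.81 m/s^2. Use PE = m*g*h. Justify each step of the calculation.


PE = m * g * h
PE = 43.05 * 9.81 * 4.01
PE = 422.3205 * 4.01 = 1693.5052 J

1693.5052 J


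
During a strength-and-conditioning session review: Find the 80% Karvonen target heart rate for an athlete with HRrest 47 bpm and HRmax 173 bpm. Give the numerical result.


Target = HRrest + pct*(HRmax - HRrest)
Heart rate reserve = HRmax - HRrest = 173 - 47 = 126 bpm
Fraction = 80% = 0.8
Target = 47 + 0.8 * 126
Target = 47 + 100.8 = 147.8 bpm

147.8 bpm


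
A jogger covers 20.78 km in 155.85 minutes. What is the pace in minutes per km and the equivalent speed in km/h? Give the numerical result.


Pace = time / distance = 155.85 min / 20.78 km = 7.5 min/km
Speed = distance / time_in_hours = 20.78 / 2.5975 hr
Speed = 8 km/h

7.5 min/km, 8 km/h


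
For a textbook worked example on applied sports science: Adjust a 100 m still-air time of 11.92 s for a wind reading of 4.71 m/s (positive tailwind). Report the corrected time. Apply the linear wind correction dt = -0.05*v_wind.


dt = -0.05 * v_wind = -0.05 * 4.71 = -0.2355 s
t_corrected = t_still + dt = 11.92 + (-0.2355)
t_corrected = 11.6845 s

11.6845 s


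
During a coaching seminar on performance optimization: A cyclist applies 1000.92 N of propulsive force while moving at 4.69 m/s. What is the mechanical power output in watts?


P = F * v
P = 1000.92 * 4.69
P = 4694.3148 W

4694.3148 W


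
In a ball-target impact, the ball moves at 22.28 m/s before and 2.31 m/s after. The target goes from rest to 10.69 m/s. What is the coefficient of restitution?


e = (v2_after - v1_after) / (v1_before - v2_before)
Numerator = 10.69 - 2.31 = 8.38
Denominator = 22.28 - 0 = 22.28
e = 8.38 / 22.28 = 0.3761

0.3761


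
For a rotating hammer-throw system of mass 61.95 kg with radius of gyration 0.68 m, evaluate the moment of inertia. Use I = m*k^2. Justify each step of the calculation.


I = m * k^2
I = 61.95 * 0.68^2
I = 61.95 * 0.4624 = 28.6457 kg*m^2

28.6457 kg*m^2


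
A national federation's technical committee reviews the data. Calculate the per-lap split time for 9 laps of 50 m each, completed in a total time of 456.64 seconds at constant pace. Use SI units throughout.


Split time = total_time / n_laps = 456.64 / 9
Split time = 50.7378 s per lap

50.7378 s


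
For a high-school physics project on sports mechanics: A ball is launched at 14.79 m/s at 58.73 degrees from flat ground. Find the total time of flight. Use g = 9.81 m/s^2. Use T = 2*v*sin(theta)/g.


T = 2*v*sin(theta)/g
sin(theta) = sin(58.73 deg) = 0.8547
T = 2*14.79*0.8547 / 9.81
T = 25.2829 / 9.81 = 2.5773 s

2.5773 s


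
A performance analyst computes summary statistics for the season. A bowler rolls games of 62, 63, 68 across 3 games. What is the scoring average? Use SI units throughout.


Average = sum / n
Sum = 193
Average = 193 / 3 = 64.3333

64.3333


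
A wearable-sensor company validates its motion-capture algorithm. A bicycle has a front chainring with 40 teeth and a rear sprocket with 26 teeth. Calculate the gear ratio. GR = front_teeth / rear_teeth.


GR = front_teeth / rear_teeth
GR = 40 / 26
GR = 1.5385

1.5385


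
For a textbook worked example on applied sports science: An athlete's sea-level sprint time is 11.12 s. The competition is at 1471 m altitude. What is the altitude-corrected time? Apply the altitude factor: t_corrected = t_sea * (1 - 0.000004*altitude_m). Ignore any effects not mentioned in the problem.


Correction factor = 1 - 0.000004 * 1471 = 0.994116
t_corrected = t_sea * factor = 11.12 * 0.994116
t_corrected = 11.0546 s

11.0546 s


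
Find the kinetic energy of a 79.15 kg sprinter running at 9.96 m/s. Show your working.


KE = 0.5 * m * v^2
KE = 0.5 * 79.15 * 9.96^2
KE = 0.5 * 79.15 * 99.2016 = 3925.9033 J

3925.9033 J


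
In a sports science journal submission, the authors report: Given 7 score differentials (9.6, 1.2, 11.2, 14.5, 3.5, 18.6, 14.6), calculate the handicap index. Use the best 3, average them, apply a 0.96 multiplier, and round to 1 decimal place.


All differentials: 9.6, 1.2, 11.2, 14.5, 3.5, 18.6, 14.6
Sorted: 1.2, 3.5, 9.6, 11.2, 14.5, 14.6, 18.6
Best 3: 1.2, 3.5, 9.6
Average of best = 14.3 / 3 = 4.7667
Raw index = 4.7667 * 0.96 = 4.576
Handicap index = round(4.576, 1) = 4.6

4.6


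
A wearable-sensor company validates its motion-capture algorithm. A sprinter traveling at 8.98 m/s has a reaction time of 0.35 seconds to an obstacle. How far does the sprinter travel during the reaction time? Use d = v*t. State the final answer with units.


d = v * t
d = 8.98 * 0.35
d = 3.143 m

3.143 m


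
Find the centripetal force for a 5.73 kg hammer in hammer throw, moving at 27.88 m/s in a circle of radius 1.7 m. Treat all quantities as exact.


Fc = m * v^2 / r
v^2 = 27.88^2 = 777.2944
Fc = 5.73 * 777.2944 / 1.7
Fc = 4453.8969 / 1.7 = 2619.9394 N

2619.9394 N


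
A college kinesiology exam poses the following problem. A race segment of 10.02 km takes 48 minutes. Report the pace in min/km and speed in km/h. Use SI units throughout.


Pace = time / distance = 48 min / 10.02 km = 4.7904 min/km
Speed = distance / time_in_hours = 10.02 / 0.8 hr
Speed = 12.525 km/h

4.7904 min/km, 12.525 km/h


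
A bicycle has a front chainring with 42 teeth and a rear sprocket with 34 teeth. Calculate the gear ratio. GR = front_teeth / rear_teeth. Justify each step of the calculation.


GR = front_teeth / rear_teeth
GR = 42 / 34
GR = 1.2353

1.2353


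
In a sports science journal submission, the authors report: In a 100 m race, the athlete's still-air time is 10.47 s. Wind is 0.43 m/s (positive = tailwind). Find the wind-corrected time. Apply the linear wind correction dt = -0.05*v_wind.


dt = -0.05 * v_wind = -0.05 * 0.43 = -0.0215 s
t_corrected = t_still + dt = 10.47 + (-0.0215)
t_corrected = 10.4485 s

10.4485 s


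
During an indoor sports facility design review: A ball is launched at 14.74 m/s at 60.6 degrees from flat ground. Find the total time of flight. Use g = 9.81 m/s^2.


T = 2*v*sin(theta)/g
sin(theta) = sin(60.6 deg) = 0.8712
T = 2*14.74*0.8712 / 9.81
T = 25.6834 / 9.81 = 2.6181 s

2.6181 s


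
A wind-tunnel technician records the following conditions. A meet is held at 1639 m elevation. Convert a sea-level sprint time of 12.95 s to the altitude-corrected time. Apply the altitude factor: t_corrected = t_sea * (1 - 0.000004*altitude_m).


Correction factor = 1 - 0.000004 * 1639 = 0.993444
t_corrected = t_sea * factor = 12.95 * 0.993444
t_corrected = 12.8651 s

12.8651 s


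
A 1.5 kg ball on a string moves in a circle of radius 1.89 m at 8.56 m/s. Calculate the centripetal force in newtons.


Fc = m * v^2 / r
v^2 = 8.56^2 = 73.2736
Fc = 1.5 * 73.2736 / 1.89
Fc = 109.9104 / 1.89 = 58.1537 N

58.1537 N


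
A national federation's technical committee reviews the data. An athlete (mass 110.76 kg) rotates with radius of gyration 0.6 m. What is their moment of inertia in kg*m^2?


I = m * k^2
I = 110.76 * 0.6^2
I = 110.76 * 0.36 = 39.8736 kg*m^2

39.8736 kg*m^2


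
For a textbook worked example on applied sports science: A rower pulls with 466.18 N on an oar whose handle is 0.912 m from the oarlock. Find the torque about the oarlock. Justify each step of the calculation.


tau = F * d
tau = 466.18 * 0.912
tau = 425.1562 N*m

425.1562 N*m


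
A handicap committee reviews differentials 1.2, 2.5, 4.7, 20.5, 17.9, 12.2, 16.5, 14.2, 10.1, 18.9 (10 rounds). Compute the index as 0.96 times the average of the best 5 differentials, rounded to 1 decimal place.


All differentials: 1.2, 2.5, 4.7, 20.5, 17.9, 12.2, 16.5, 14.2, 10.1, 18.9
Sorted: 1.2, 2.5, 4.7, 10.1, 12.2, 14.2, 16.5, 17.9, 18.9, 20.5
Best 5: 1.2, 2.5, 4.7, 10.1, 12.2
Average of best = 30.7 / 5 = 6.14
Raw index = 6.14 * 0.96 = 5.8944
Handicap index = round(5.8944, 1) = 5.9

5.9


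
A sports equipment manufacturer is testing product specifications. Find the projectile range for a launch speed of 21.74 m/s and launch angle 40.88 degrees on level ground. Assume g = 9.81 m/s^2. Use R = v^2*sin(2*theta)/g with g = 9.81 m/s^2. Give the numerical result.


R = v^2 * sin(2*theta) / g
Convert angle to radians: theta = 40.88 deg = 0.7135 rad
sin(2*theta) = sin(1.427) = 0.9897
R = 21.74^2 * 0.9897 / 9.81
R = 472.6276 * 0.9897 / 9.81 = 47.6808 m

47.6808 m


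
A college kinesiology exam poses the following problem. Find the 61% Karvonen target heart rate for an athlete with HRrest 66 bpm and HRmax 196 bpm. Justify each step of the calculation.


Target = HRrest + pct*(HRmax - HRrest)
Heart rate reserve = HRmax - HRrest = 196 - 66 = 130 bpm
Fraction = 61% = 0.61
Target = 66 + 0.61 * 130
Target = 66 + 79.3 = 145.3 bpm

145.3 bpm


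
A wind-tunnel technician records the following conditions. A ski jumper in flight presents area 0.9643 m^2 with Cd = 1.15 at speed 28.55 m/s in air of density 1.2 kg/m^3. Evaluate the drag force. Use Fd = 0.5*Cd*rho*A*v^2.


Fd = 0.5 * Cd * rho * A * v^2
Fd = 0.5 * 1.15 * 1.2 * 0.9643 * 28.55^2
v^2 = 815.1025
Fd = 0.5 * 1.15 * 1.2 * 0.9643 * 815.1025 = 542.3423 N

542.3423 N


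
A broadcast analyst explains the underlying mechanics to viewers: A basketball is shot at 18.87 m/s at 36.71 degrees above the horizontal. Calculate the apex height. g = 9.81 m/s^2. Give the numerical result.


H = (v*sin(theta))^2 / (2*g)
vy = v*sin(theta) = 18.87 * sin(36.71 deg) = 11.2798 m/s
H = vy^2 / (2*g) = 127.2345 / (2*9.81)
H = 127.2345 / 19.62 = 6.4849 m

6.4849 m


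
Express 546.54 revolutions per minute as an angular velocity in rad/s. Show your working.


omega = RPM * 2 * pi / 60
omega = 546.54 * 2 * 3.14159 / 60
omega = 3434.0121 / 60 = 57.2335 rad/s

57.2335 rad/s


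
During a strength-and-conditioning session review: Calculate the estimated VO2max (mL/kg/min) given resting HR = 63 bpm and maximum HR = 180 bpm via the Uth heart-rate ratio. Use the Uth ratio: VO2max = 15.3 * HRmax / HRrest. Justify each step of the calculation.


VO2max = 15.3 * HRmax / HRrest
VO2max = 15.3 * 180 / 63
VO2max = 2754 / 63 = 43.7143 mL/kg/min

43.7143 mL/kg/min


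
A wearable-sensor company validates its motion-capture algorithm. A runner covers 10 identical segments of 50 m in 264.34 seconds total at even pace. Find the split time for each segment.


Split time = total_time / n_laps = 264.34 / 10
Split time = 26.434 s per lap

26.434 s


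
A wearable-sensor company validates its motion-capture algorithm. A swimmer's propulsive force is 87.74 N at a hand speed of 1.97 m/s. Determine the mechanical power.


P = F * v
P = 87.74 * 1.97
P = 172.8478 W

172.8478 W
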